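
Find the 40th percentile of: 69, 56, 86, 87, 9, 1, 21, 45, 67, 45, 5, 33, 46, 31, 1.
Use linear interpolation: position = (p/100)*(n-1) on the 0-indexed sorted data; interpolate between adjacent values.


Sorted: 1, 1, 5, 9, 21, 31, 33, 45, 45, 46, 56, 67, 69, 86, 87
n = 15
Index = 40/100 * 14 = 5.6000
Lower = data[5] = 31, Upper = data[6] = 33
P40 = 31 + 0.6000*(2) = 32.2000

P40 = 32.2000


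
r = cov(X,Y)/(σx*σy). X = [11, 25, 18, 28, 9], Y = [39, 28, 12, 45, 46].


Mean X = 18.2000, Mean Y = 34.0000
SD X = 7.467262, SD Y = 12.727922
Cov = -15.000000
r = -15.000000/(7.467262*12.727922) = -0.1578

r = -0.1578


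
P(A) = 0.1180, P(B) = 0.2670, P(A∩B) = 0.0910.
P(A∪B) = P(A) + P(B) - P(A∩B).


P(A∪B) = 0.1180 + 0.2670 - 0.0910
= 0.3850 - 0.0910
= 0.2940

P(A∪B) = 0.2940


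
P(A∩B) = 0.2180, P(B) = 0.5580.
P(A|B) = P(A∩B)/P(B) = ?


P(A|B) = 0.2180/0.5580 = 0.3907

P(A|B) = 0.3907


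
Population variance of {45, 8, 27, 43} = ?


Mean = 30.7500
Squared deviations: 203.0625, 517.5625, 14.0625, 150.0625
Sum = 884.7500
Variance = 884.7500/4 = 221.1875

Variance = 221.1875


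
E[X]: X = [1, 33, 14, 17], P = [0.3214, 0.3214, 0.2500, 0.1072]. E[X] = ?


E[X] = 1*0.3214 + 33*0.3214 + 14*0.2500 + 17*0.1072
= 0.3214 + 10.6062 + 3.5000 + 1.8224
= 16.2500

E[X] = 16.2500


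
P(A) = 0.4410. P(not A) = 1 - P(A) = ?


P(not A) = 1 - 0.4410 = 0.5590

P(not A) = 0.5590


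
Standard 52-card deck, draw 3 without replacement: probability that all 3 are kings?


P(all kings) = (4/52) × (3/51) × (2/50)
= 0.0002

P = 0.0002


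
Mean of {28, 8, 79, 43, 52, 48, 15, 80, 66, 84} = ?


Sum = 28 + 8 + 79 + 43 + 52 + 48 + 15 + 80 + 66 + 84 = 503
n = 10
Mean = 503/10 = 50.3000

Mean = 50.3000


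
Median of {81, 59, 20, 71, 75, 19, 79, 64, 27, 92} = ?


Sorted: 19, 20, 27, 59, 64, 71, 75, 79, 81, 92
n = 10 (even)
Middle values: 64 and 71
Median = (64+71)/2 = 67.5000

Median = 67.5000


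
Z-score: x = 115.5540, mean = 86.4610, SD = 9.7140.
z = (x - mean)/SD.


z = (115.5540 - 86.4610)/9.7140
= 29.0930/9.7140
= 2.9950

z = 2.9950


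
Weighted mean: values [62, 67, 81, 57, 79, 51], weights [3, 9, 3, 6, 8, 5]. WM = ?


Numerator = 62*3 + 67*9 + 81*3 + 57*6 + 79*8 + 51*5 = 2261
Denominator = 3 + 9 + 3 + 6 + 8 + 5 = 34
WM = 2261/34 = 66.5000

WM = 66.5000


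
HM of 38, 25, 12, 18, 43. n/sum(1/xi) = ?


Sum of reciprocals = 1/38 + 1/25 + 1/12 + 1/18 + 1/43 = 0.228460
HM = 5/0.228460 = 21.8856

HM = 21.8856


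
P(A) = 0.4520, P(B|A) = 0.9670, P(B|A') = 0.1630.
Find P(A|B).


P(B) = P(B|A)*P(A) + P(B|A')*P(A')
= 0.9670*0.4520 + 0.1630*0.5480
= 0.437084 + 0.089324 = 0.526408
P(A|B) = 0.437084/0.526408 = 0.8303

P(A|B) = 0.8303


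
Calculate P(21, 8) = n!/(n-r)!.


P(21,8) = 21!/13!
= 51090942171709440000/6227020800
= 8204716800

P(21,8) = 8204716800


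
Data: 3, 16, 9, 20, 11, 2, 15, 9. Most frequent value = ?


Frequencies: 2:1, 3:1, 9:2, 11:1, 15:1, 16:1, 20:1
Max frequency = 2
Mode = 9

Mode = 9


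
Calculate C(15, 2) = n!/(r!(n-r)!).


C(15,2) = 15!/(2! × 13!)
= 1307674368000/(2 × 6227020800)
= 105

C(15,2) = 105


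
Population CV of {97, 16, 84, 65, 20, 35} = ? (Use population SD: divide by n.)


Mean = 52.8333
SD = 31.1524
CV = (31.1524/52.8333)*100 = 58.9635%

CV = 58.9635%


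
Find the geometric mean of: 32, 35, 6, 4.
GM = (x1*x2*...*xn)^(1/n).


Product = 32 × 35 × 6 × 4 = 26880
GM = 26880^(1/4) = 12.8043

GM = 12.8043


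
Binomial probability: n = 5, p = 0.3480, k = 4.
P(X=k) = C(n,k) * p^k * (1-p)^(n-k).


C(5,4) = 5
p^4 = 0.014666
(1-p)^1 = 0.652000
P = 5 * 0.014666 * 0.652000 = 0.0478

P(X=4) = 0.0478


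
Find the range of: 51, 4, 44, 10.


Max = 51, Min = 4
Range = 51 - 4 = 47

Range = 47


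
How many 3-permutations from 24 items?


P(24,3) = 24!/21!
= 620448401733239439360000/51090942171709440000
= 12144

P(24,3) = 12144


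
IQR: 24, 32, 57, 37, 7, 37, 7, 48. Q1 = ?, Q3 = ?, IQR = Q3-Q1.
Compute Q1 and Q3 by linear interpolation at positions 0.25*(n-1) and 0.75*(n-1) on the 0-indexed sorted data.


Sorted: 7, 7, 24, 32, 37, 37, 48, 57
Q1 (25th %ile) = 19.7500
Q3 (75th %ile) = 39.7500
IQR = 39.7500 - 19.7500 = 20.0000

IQR = 20.0000


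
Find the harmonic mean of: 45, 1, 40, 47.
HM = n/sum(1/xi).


Sum of reciprocals = 1/45 + 1/1 + 1/40 + 1/47 = 1.068499
HM = 4/1.068499 = 3.7436

HM = 3.7436


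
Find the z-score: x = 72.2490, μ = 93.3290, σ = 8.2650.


z = (72.2490 - 93.3290)/8.2650
= -21.0800/8.2650
= -2.5505

z = -2.5505


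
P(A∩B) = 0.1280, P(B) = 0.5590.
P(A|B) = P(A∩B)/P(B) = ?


P(A|B) = 0.1280/0.5590 = 0.2290

P(A|B) = 0.2290


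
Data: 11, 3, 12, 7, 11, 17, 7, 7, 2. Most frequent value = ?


Frequencies: 2:1, 3:1, 7:3, 11:2, 12:1, 17:1
Max frequency = 3
Mode = 7

Mode = 7


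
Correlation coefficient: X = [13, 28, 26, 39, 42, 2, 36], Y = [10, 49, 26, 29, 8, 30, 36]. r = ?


Mean X = 26.5714, Mean Y = 26.8571
SD X = 13.478630, SD Y = 13.249567
Cov = 0.795918
r = 0.795918/(13.478630*13.249567) = 0.0045

r = 0.0045


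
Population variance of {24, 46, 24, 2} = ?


Mean = 24.0000
Squared deviations: 0, 484.0000, 0, 484.0000
Sum = 968.0000
Variance = 968.0000/4 = 242.0000

Variance = 242.0000


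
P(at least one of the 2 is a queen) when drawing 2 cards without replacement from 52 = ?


P(at least one) = 1 - P(none)
P(none) = (48/52) × (47/51) = 0.850679
P(at least one) = 1 - 0.850679 = 0.1493

P = 0.1493


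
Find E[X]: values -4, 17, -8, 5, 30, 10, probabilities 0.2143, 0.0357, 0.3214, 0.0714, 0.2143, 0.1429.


E[X] = -4*0.2143 + 17*0.0357 - 8*0.3214 + 5*0.0714 + 30*0.2143 + 10*0.1429
= -0.8572 + 0.6069 - 2.5712 + 0.3570 + 6.4290 + 1.4290
= 5.3935

E[X] = 5.3935


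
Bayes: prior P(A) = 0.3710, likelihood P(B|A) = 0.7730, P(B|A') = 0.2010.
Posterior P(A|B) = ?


P(B) = P(B|A)*P(A) + P(B|A')*P(A')
= 0.7730*0.3710 + 0.2010*0.6290
= 0.286783 + 0.126429 = 0.413212
P(A|B) = 0.286783/0.413212 = 0.6940

P(A|B) = 0.6940


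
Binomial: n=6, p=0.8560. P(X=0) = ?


C(6,0) = 1
p^0 = 1.000000
(1-p)^6 = 8.916100e-06
P = 1 * 1.000000 * 8.916100e-06 = 8.9161e-06

P(X=0) = 8.9161e-06


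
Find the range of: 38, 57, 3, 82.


Max = 82, Min = 3
Range = 82 - 3 = 79

Range = 79


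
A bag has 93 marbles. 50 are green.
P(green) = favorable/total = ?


P = 50/93 = 0.5376

P = 0.5376


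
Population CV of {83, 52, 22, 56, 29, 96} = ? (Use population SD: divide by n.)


Mean = 56.3333
SD = 26.5497
CV = (26.5497/56.3333)*100 = 47.1297%

CV = 47.1297%


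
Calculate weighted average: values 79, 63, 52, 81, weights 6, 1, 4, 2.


Numerator = 79*6 + 63*1 + 52*4 + 81*2 = 907
Denominator = 6 + 1 + 4 + 2 = 13
WM = 907/13 = 69.7692

WM = 69.7692


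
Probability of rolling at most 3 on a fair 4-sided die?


Favorable outcomes (roll ≤ 3): 3
Total outcomes = 4
P = 3/4 = 0.7500

P = 0.7500


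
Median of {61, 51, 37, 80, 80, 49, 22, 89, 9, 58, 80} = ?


Sorted: 9, 22, 37, 49, 51, 58, 61, 80, 80, 80, 89
n = 11 (odd)
Middle value = 58

Median = 58


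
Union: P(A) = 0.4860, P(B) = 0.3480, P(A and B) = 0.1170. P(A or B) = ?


P(A∪B) = 0.4860 + 0.3480 - 0.1170
= 0.8340 - 0.1170
= 0.7170

P(A∪B) = 0.7170


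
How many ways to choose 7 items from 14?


C(14,7) = 14!/(7! × 7!)
= 87178291200/(5040 × 5040)
= 3432

C(14,7) = 3432


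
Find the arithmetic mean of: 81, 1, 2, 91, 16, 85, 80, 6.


Sum = 81 + 1 + 2 + 91 + 16 + 85 + 80 + 6 = 362
n = 8
Mean = 362/8 = 45.2500

Mean = 45.2500


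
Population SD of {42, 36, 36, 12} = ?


Mean = 31.5000
Variance = 132.7500
SD = sqrt(132.7500) = 11.5217

SD = 11.5217


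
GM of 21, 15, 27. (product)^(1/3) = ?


Product = 21 × 15 × 27 = 8505
GM = 8505^(1/3) = 20.4123

GM = 20.4123


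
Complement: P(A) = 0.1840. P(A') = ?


P(not A) = 1 - 0.1840 = 0.8160

P(not A) = 0.8160


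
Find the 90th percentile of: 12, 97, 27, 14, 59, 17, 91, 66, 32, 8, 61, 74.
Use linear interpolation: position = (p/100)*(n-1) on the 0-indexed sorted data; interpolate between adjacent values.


Sorted: 8, 12, 14, 17, 27, 32, 59, 61, 66, 74, 91, 97
n = 12
Index = 90/100 * 11 = 9.9000
Lower = data[9] = 74, Upper = data[10] = 91
P90 = 74 + 0.9000*(17) = 89.3000

P90 = 89.3000


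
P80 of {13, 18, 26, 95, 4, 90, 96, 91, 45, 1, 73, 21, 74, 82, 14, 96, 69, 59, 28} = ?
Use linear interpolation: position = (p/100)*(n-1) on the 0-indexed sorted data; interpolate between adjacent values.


Sorted: 1, 4, 13, 14, 18, 21, 26, 28, 45, 59, 69, 73, 74, 82, 90, 91, 95, 96, 96
n = 19
Index = 80/100 * 18 = 14.4000
Lower = data[14] = 90, Upper = data[15] = 91
P80 = 90 + 0.4000*(1) = 90.4000

P80 = 90.4000


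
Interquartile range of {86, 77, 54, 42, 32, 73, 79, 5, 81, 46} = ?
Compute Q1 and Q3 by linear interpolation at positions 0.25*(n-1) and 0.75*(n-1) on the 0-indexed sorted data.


Sorted: 5, 32, 42, 46, 54, 73, 77, 79, 81, 86
Q1 (25th %ile) = 43.0000
Q3 (75th %ile) = 78.5000
IQR = 78.5000 - 43.0000 = 35.5000

IQR = 35.5000


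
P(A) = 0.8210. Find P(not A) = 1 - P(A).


P(not A) = 1 - 0.8210 = 0.1790

P(not A) = 0.1790


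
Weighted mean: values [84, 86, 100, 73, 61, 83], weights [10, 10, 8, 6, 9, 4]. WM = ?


Numerator = 84*10 + 86*10 + 100*8 + 73*6 + 61*9 + 83*4 = 3819
Denominator = 10 + 10 + 8 + 6 + 9 + 4 = 47
WM = 3819/47 = 81.2553

WM = 81.2553


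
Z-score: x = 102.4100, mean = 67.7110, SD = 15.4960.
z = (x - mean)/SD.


z = (102.4100 - 67.7110)/15.4960
= 34.6990/15.4960
= 2.2392

z = 2.2392


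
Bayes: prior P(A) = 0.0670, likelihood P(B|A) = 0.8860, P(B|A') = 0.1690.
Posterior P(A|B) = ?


P(B) = P(B|A)*P(A) + P(B|A')*P(A')
= 0.8860*0.0670 + 0.1690*0.9330
= 0.059362 + 0.157677 = 0.217039
P(A|B) = 0.059362/0.217039 = 0.2735

P(A|B) = 0.2735


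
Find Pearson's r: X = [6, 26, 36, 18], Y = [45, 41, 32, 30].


Mean X = 21.5000, Mean Y = 37.0000
SD X = 10.988630, SD Y = 6.204837
Cov = -38.500000
r = -38.500000/(10.988630*6.204837) = -0.5647

r = -0.5647


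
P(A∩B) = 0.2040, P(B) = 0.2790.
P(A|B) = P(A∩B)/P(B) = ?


P(A|B) = 0.2040/0.2790 = 0.7312

P(A|B) = 0.7312


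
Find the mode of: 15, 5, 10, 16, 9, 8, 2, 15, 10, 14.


Frequencies: 2:1, 5:1, 8:1, 9:1, 10:2, 14:1, 15:2, 16:1
Max frequency = 2
Mode = 10, 15

Mode = 10, 15


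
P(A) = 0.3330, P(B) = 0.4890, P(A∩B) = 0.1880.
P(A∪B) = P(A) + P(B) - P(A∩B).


P(A∪B) = 0.3330 + 0.4890 - 0.1880
= 0.8220 - 0.1880
= 0.6340

P(A∪B) = 0.6340


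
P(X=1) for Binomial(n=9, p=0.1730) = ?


C(9,1) = 9
p^1 = 0.173000
(1-p)^8 = 0.218798
P = 9 * 0.173000 * 0.218798 = 0.3407

P(X=1) = 0.3407


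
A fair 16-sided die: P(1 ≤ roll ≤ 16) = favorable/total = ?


Favorable outcomes (1 ≤ roll ≤ 16): 16
Total outcomes = 16
P = 16/16 = 1.0000

P = 1.0000


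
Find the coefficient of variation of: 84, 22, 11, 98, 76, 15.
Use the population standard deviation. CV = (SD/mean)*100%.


Mean = 51.0000
SD = 35.7305
CV = (35.7305/51.0000)*100 = 70.0598%

CV = 70.0598%


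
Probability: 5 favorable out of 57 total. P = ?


P = 5/57 = 0.0877

P = 0.0877


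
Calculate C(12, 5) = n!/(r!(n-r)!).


C(12,5) = 12!/(5! × 7!)
= 479001600/(120 × 5040)
= 792

C(12,5) = 792


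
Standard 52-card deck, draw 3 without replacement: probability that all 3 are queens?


P(all queens) = (4/52) × (3/51) × (2/50)
= 0.0002

P = 0.0002


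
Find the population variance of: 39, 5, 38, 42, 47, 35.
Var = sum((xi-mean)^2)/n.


Mean = 34.3333
Squared deviations: 21.7778, 860.4444, 13.4444, 58.7778, 160.4444, 0.4444
Sum = 1115.3333
Variance = 1115.3333/6 = 185.8889

Variance = 185.8889


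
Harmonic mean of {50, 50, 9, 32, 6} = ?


Sum of reciprocals = 1/50 + 1/50 + 1/9 + 1/32 + 1/6 = 0.349028
HM = 5/0.349028 = 14.3255

HM = 14.3255


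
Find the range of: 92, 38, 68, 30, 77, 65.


Max = 92, Min = 30
Range = 92 - 30 = 62

Range = 62


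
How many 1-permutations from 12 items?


P(12,1) = 12!/11!
= 479001600/39916800
= 12

P(12,1) = 12


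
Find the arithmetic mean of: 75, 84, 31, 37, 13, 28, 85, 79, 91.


Sum = 75 + 84 + 31 + 37 + 13 + 28 + 85 + 79 + 91 = 523
n = 9
Mean = 523/9 = 58.1111

Mean = 58.1111


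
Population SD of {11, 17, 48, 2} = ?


Mean = 19.5000
Variance = 299.2500
SD = sqrt(299.2500) = 17.2988

SD = 17.2988


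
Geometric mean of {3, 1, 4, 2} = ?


Product = 3 × 1 × 4 × 2 = 24
GM = 24^(1/4) = 2.2134

GM = 2.2134


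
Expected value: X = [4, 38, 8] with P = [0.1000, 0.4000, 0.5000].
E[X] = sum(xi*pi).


E[X] = 4*0.1000 + 38*0.4000 + 8*0.5000
= 0.4000 + 15.2000 + 4.0000
= 19.6000

E[X] = 19.6000


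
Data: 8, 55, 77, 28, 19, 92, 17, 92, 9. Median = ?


Sorted: 8, 9, 17, 19, 28, 55, 77, 92, 92
n = 9 (odd)
Middle value = 28

Median = 28


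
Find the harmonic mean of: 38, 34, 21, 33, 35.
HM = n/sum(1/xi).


Sum of reciprocals = 1/38 + 1/34 + 1/21 + 1/33 + 1/35 = 0.162221
HM = 5/0.162221 = 30.8221

HM = 30.8221


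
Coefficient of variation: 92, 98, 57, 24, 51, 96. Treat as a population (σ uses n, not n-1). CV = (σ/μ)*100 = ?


Mean = 69.6667
SD = 27.6566
CV = (27.6566/69.6667)*100 = 39.6985%

CV = 39.6985%


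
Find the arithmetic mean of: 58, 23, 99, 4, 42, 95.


Sum = 58 + 23 + 99 + 4 + 42 + 95 = 321
n = 6
Mean = 321/6 = 53.5000

Mean = 53.5000


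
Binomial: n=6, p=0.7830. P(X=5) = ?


C(6,5) = 6
p^5 = 0.294313
(1-p)^1 = 0.217000
P = 6 * 0.294313 * 0.217000 = 0.3832

P(X=5) = 0.3832


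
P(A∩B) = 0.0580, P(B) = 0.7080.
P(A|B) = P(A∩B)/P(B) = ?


P(A|B) = 0.0580/0.7080 = 0.0819

P(A|B) = 0.0819


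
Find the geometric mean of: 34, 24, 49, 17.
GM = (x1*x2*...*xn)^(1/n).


Product = 34 × 24 × 49 × 17 = 679728
GM = 679728^(1/4) = 28.7133

GM = 28.7133


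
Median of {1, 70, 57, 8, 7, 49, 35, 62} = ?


Sorted: 1, 7, 8, 35, 49, 57, 62, 70
n = 8 (even)
Middle values: 35 and 49
Median = (35+49)/2 = 42.0000

Median = 42.0000


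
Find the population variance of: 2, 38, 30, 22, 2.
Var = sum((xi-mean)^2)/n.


Mean = 18.8000
Squared deviations: 282.2400, 368.6400, 125.4400, 10.2400, 282.2400
Sum = 1068.8000
Variance = 1068.8000/5 = 213.7600

Variance = 213.7600


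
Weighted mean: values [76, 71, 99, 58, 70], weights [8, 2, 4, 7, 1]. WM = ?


Numerator = 76*8 + 71*2 + 99*4 + 58*7 + 70*1 = 1622
Denominator = 8 + 2 + 4 + 7 + 1 = 22
WM = 1622/22 = 73.7273

WM = 73.7273


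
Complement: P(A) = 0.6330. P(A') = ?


P(not A) = 1 - 0.6330 = 0.3670

P(not A) = 0.3670


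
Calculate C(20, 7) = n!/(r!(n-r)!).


C(20,7) = 20!/(7! × 13!)
= 2432902008176640000/(5040 × 6227020800)
= 77520

C(20,7) = 77520


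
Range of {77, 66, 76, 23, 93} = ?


Max = 93, Min = 23
Range = 93 - 23 = 70

Range = 70


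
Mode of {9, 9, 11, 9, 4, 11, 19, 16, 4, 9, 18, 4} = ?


Frequencies: 4:3, 9:4, 11:2, 16:1, 18:1, 19:1
Max frequency = 4
Mode = 9

Mode = 9


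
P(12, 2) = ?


P(12,2) = 12!/10!
= 479001600/3628800
= 132

P(12,2) = 132


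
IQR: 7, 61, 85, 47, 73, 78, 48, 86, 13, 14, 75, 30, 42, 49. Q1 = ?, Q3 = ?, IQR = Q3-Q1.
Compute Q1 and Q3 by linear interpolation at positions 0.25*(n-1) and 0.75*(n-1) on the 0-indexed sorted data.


Sorted: 7, 13, 14, 30, 42, 47, 48, 49, 61, 73, 75, 78, 85, 86
Q1 (25th %ile) = 33.0000
Q3 (75th %ile) = 74.5000
IQR = 74.5000 - 33.0000 = 41.5000

IQR = 41.5000


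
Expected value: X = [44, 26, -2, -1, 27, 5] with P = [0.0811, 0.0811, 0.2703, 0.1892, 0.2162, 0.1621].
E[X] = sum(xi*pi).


E[X] = 44*0.0811 + 26*0.0811 - 2*0.2703 - 1*0.1892 + 27*0.2162 + 5*0.1621
= 3.5684 + 2.1086 - 0.5406 - 0.1892 + 5.8374 + 0.8105
= 11.5951

E[X] = 11.5951


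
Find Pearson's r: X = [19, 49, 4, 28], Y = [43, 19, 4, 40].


Mean X = 25.0000, Mean Y = 26.5000
SD X = 16.294171, SD Y = 15.945219
Cov = 58.500000
r = 58.500000/(16.294171*15.945219) = 0.2252

r = 0.2252


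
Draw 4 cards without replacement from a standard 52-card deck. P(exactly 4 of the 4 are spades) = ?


Hypergeometric: P(X=4) = C(13,4)·C(39,0) / C(52,4)
= 715 × 1 / 270725
= 715/270725 = 0.0026

P = 0.0026


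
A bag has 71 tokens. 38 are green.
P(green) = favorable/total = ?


P = 38/71 = 0.5352

P = 0.5352


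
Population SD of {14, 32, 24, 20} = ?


Mean = 22.5000
Variance = 42.7500
SD = sqrt(42.7500) = 6.5383

SD = 6.5383


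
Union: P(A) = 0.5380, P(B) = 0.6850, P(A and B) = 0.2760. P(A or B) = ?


P(A∪B) = 0.5380 + 0.6850 - 0.2760
= 1.2230 - 0.2760
= 0.9470

P(A∪B) = 0.9470


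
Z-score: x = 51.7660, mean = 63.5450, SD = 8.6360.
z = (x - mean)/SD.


z = (51.7660 - 63.5450)/8.6360
= -11.7790/8.6360
= -1.3639

z = -1.3639


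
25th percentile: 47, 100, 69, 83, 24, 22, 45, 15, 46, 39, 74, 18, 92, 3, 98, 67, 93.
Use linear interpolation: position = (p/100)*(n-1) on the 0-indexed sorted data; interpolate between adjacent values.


Sorted: 3, 15, 18, 22, 24, 39, 45, 46, 47, 67, 69, 74, 83, 92, 93, 98, 100
n = 17
Index = 25/100 * 16 = 4.0000
Lower = data[4] = 24, Upper = data[5] = 39
P25 = 24 + 0*(15) = 24.0000

P25 = 24.0000


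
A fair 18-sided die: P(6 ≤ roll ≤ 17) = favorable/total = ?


Favorable outcomes (6 ≤ roll ≤ 17): 12
Total outcomes = 18
P = 12/18 = 0.6667

P = 0.6667


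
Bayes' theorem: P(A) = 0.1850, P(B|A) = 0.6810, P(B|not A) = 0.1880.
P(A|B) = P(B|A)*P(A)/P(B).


P(B) = P(B|A)*P(A) + P(B|A')*P(A')
= 0.6810*0.1850 + 0.1880*0.8150
= 0.125985 + 0.153220 = 0.279205
P(A|B) = 0.125985/0.279205 = 0.4512

P(A|B) = 0.4512


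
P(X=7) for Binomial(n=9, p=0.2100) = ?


C(9,7) = 36
p^7 = 1.801089e-05
(1-p)^2 = 0.624100
P = 36 * 1.801089e-05 * 0.624100 = 0.0004

P(X=7) = 0.0004


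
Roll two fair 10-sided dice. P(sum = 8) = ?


Total outcomes = 10×10 = 100
Favorable (sum = 8): 7
P = 7/100 = 0.0700

P = 0.0700


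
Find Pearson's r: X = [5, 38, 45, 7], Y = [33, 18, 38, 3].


Mean X = 23.7500, Mean Y = 23.0000
SD X = 17.935649, SD Y = 13.693064
Cov = 98.750000
r = 98.750000/(17.935649*13.693064) = 0.4021

r = 0.4021


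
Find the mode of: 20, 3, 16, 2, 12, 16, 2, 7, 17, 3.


Frequencies: 2:2, 3:2, 7:1, 12:1, 16:2, 17:1, 20:1
Max frequency = 2
Mode = 2, 3, 16

Mode = 2, 3, 16


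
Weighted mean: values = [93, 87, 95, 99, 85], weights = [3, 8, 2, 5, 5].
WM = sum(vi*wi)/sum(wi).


Numerator = 93*3 + 87*8 + 95*2 + 99*5 + 85*5 = 2085
Denominator = 3 + 8 + 2 + 5 + 5 = 23
WM = 2085/23 = 90.6522

WM = 90.6522


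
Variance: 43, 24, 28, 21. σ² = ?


Mean = 29.0000
Squared deviations: 196.0000, 25.0000, 1.0000, 64.0000
Sum = 286.0000
Variance = 286.0000/4 = 71.5000

Variance = 71.5000


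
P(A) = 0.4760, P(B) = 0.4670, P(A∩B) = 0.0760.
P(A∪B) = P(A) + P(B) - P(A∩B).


P(A∪B) = 0.4760 + 0.4670 - 0.0760
= 0.9430 - 0.0760
= 0.8670

P(A∪B) = 0.8670


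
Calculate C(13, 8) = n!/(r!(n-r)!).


C(13,8) = 13!/(8! × 5!)
= 6227020800/(40320 × 120)
= 1287

C(13,8) = 1287


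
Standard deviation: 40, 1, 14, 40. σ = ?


Mean = 23.7500
Variance = 285.1875
SD = sqrt(285.1875) = 16.8875

SD = 16.8875


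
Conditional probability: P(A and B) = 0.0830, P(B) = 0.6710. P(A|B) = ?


P(A|B) = 0.0830/0.6710 = 0.1237

P(A|B) = 0.1237


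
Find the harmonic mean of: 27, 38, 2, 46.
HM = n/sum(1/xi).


Sum of reciprocals = 1/27 + 1/38 + 1/2 + 1/46 = 0.585092
HM = 4/0.585092 = 6.8365

HM = 6.8365


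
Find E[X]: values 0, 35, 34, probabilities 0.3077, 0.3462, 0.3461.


E[X] = 0*0.3077 + 35*0.3462 + 34*0.3461
= 0 + 12.1170 + 11.7674
= 23.8844

E[X] = 23.8844


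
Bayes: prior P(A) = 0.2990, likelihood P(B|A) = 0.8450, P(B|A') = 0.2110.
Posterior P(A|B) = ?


P(B) = P(B|A)*P(A) + P(B|A')*P(A')
= 0.8450*0.2990 + 0.2110*0.7010
= 0.252655 + 0.147911 = 0.400566
P(A|B) = 0.252655/0.400566 = 0.6307

P(A|B) = 0.6307


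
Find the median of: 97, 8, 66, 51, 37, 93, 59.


Sorted: 8, 37, 51, 59, 66, 93, 97
n = 7 (odd)
Middle value = 59

Median = 59


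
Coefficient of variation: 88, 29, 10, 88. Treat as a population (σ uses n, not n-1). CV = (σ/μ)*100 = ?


Mean = 53.7500
SD = 34.9025
CV = (34.9025/53.7500)*100 = 64.9350%

CV = 64.9350%


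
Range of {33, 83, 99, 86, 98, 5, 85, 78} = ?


Max = 99, Min = 5
Range = 99 - 5 = 94

Range = 94


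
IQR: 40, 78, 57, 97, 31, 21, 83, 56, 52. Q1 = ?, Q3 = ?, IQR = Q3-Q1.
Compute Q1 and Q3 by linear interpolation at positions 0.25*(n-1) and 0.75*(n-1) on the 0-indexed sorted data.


Sorted: 21, 31, 40, 52, 56, 57, 78, 83, 97
Q1 (25th %ile) = 40.0000
Q3 (75th %ile) = 78.0000
IQR = 78.0000 - 40.0000 = 38.0000

IQR = 38.0000


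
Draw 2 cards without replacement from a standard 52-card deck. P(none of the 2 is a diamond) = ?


P(no diamonds) = (39/52) × (38/51)
= 0.5588

P = 0.5588


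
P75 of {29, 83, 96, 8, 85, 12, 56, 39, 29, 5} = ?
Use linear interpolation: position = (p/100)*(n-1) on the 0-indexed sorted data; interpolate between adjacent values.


Sorted: 5, 8, 12, 29, 29, 39, 56, 83, 85, 96
n = 10
Index = 75/100 * 9 = 6.7500
Lower = data[6] = 56, Upper = data[7] = 83
P75 = 56 + 0.7500*(27) = 76.2500

P75 = 76.2500


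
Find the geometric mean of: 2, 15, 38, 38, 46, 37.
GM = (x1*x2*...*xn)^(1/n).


Product = 2 × 15 × 38 × 38 × 46 × 37 = 73730640
GM = 73730640^(1/6) = 20.4774

GM = 20.4774


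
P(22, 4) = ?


P(22,4) = 22!/18!
= 1124000727777607680000/6402373705728000
= 175560

P(22,4) = 175560


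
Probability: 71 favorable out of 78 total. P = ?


P = 71/78 = 0.9103

P = 0.9103


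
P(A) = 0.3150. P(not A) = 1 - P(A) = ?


P(not A) = 1 - 0.3150 = 0.6850

P(not A) = 0.6850


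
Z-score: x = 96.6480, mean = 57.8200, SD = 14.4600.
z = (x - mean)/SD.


z = (96.6480 - 57.8200)/14.4600
= 38.8280/14.4600
= 2.6852

z = 2.6852


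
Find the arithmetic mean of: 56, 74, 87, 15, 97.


Sum = 56 + 74 + 87 + 15 + 97 = 329
n = 5
Mean = 329/5 = 65.8000

Mean = 65.8000


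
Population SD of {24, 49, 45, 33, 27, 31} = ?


Mean = 34.8333
Variance = 83.4722
SD = sqrt(83.4722) = 9.1363

SD = 9.1363


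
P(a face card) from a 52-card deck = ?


12 face cards in 52 cards
P = 12/52 = 0.2308

P = 0.2308


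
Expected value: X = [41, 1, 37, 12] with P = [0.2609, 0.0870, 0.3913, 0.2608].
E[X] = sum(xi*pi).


E[X] = 41*0.2609 + 1*0.0870 + 37*0.3913 + 12*0.2608
= 10.6969 + 0.0870 + 14.4781 + 3.1296
= 28.3916

E[X] = 28.3916


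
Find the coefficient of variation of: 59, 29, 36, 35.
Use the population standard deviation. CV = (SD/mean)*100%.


Mean = 39.7500
SD = 11.4319
CV = (11.4319/39.7500)*100 = 28.7594%

CV = 28.7594%


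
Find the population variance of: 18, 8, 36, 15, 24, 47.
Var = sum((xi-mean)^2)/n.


Mean = 24.6667
Squared deviations: 44.4444, 277.7778, 128.4444, 93.4444, 0.4444, 498.7778
Sum = 1043.3333
Variance = 1043.3333/6 = 173.8889

Variance = 173.8889


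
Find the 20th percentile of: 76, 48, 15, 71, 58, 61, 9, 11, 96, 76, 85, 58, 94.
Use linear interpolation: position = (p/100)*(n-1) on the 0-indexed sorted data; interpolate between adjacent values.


Sorted: 9, 11, 15, 48, 58, 58, 61, 71, 76, 76, 85, 94, 96
n = 13
Index = 20/100 * 12 = 2.4000
Lower = data[2] = 15, Upper = data[3] = 48
P20 = 15 + 0.4000*(33) = 28.2000

P20 = 28.2000


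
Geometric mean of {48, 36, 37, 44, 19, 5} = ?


Product = 48 × 36 × 37 × 44 × 19 × 5 = 267252480
GM = 267252480^(1/6) = 25.3797

GM = 25.3797


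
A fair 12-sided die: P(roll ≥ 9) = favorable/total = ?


Favorable outcomes (roll ≥ 9): 4
Total outcomes = 12
P = 4/12 = 0.3333

P = 0.3333


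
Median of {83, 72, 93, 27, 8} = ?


Sorted: 8, 27, 72, 83, 93
n = 5 (odd)
Middle value = 72

Median = 72


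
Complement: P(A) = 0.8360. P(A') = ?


P(not A) = 1 - 0.8360 = 0.1640

P(not A) = 0.1640


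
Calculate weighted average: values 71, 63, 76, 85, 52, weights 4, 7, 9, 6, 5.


Numerator = 71*4 + 63*7 + 76*9 + 85*6 + 52*5 = 2179
Denominator = 4 + 7 + 9 + 6 + 5 = 31
WM = 2179/31 = 70.2903

WM = 70.2903


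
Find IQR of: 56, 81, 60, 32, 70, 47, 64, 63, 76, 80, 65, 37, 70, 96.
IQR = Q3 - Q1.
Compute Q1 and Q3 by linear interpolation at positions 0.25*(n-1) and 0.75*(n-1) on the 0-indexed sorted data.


Sorted: 32, 37, 47, 56, 60, 63, 64, 65, 70, 70, 76, 80, 81, 96
Q1 (25th %ile) = 57.0000
Q3 (75th %ile) = 74.5000
IQR = 74.5000 - 57.0000 = 17.5000

IQR = 17.5000


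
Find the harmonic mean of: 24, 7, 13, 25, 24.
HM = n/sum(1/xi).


Sum of reciprocals = 1/24 + 1/7 + 1/13 + 1/25 + 1/24 = 0.343114
HM = 5/0.343114 = 14.5724

HM = 14.5724


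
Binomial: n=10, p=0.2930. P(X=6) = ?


C(10,6) = 210
p^6 = 0.000633
(1-p)^4 = 0.249849
P = 210 * 0.000633 * 0.249849 = 0.0332

P(X=6) = 0.0332


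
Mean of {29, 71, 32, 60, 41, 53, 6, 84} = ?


Sum = 29 + 71 + 32 + 60 + 41 + 53 + 6 + 84 = 376
n = 8
Mean = 376/8 = 47.0000

Mean = 47.0000


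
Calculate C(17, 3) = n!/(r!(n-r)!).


C(17,3) = 17!/(3! × 14!)
= 355687428096000/(6 × 87178291200)
= 680

C(17,3) = 680


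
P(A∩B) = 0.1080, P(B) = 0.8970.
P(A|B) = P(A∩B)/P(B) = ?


P(A|B) = 0.1080/0.8970 = 0.1204

P(A|B) = 0.1204


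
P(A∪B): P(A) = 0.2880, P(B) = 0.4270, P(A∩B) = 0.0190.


P(A∪B) = 0.2880 + 0.4270 - 0.0190
= 0.7150 - 0.0190
= 0.6960

P(A∪B) = 0.6960


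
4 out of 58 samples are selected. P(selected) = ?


P = 4/58 = 0.0690

P = 0.0690


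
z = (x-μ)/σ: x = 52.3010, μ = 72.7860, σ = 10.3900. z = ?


z = (52.3010 - 72.7860)/10.3900
= -20.4850/10.3900
= -1.9716

z = -1.9716


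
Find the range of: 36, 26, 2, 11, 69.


Max = 69, Min = 2
Range = 69 - 2 = 67

Range = 67


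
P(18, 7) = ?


P(18,7) = 18!/11!
= 6402373705728000/39916800
= 160392960

P(18,7) = 160392960


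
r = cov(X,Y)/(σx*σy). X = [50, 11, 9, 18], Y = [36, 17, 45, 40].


Mean X = 22.0000, Mean Y = 34.5000
SD X = 16.507574, SD Y = 10.594810
Cov = 19.000000
r = 19.000000/(16.507574*10.594810) = 0.1086

r = 0.1086


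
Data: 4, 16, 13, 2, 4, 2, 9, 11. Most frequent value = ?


Frequencies: 2:2, 4:2, 9:1, 11:1, 13:1, 16:1
Max frequency = 2
Mode = 2, 4

Mode = 2, 4


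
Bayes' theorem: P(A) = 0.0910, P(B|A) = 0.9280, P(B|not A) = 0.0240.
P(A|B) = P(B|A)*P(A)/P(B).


P(B) = P(B|A)*P(A) + P(B|A')*P(A')
= 0.9280*0.0910 + 0.0240*0.9090
= 0.084448 + 0.021816 = 0.106264
P(A|B) = 0.084448/0.106264 = 0.7947

P(A|B) = 0.7947


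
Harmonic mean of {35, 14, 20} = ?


Sum of reciprocals = 1/35 + 1/14 + 1/20 = 0.150000
HM = 3/0.150000 = 20.0000

HM = 20.0000


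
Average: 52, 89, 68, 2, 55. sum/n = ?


Sum = 52 + 89 + 68 + 2 + 55 = 266
n = 5
Mean = 266/5 = 53.2000

Mean = 53.2000


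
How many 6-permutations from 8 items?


P(8,6) = 8!/2!
= 40320/2
= 20160

P(8,6) = 20160


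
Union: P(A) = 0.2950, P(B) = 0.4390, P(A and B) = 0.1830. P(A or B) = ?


P(A∪B) = 0.2950 + 0.4390 - 0.1830
= 0.7340 - 0.1830
= 0.5510

P(A∪B) = 0.5510


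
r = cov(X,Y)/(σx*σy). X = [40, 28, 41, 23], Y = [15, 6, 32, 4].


Mean X = 33.0000, Mean Y = 14.2500
SD X = 7.713624, SD Y = 11.053845
Cov = 72.750000
r = 72.750000/(7.713624*11.053845) = 0.8532

r = 0.8532


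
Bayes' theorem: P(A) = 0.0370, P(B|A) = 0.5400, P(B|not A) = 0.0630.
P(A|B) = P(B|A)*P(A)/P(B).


P(B) = P(B|A)*P(A) + P(B|A')*P(A')
= 0.5400*0.0370 + 0.0630*0.9630
= 0.019980 + 0.060669 = 0.080649
P(A|B) = 0.019980/0.080649 = 0.2477

P(A|B) = 0.2477


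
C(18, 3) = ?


C(18,3) = 18!/(3! × 15!)
= 6402373705728000/(6 × 1307674368000)
= 816

C(18,3) = 816


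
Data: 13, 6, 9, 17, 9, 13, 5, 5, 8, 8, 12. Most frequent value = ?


Frequencies: 5:2, 6:1, 8:2, 9:2, 12:1, 13:2, 17:1
Max frequency = 2
Mode = 5, 8, 9, 13

Mode = 5, 8, 9, 13


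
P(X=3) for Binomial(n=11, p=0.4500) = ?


C(11,3) = 165
p^3 = 0.091125
(1-p)^8 = 0.008373
P = 165 * 0.091125 * 0.008373 = 0.1259

P(X=3) = 0.1259


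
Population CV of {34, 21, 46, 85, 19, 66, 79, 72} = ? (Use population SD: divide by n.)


Mean = 52.7500
SD = 24.5446
CV = (24.5446/52.7500)*100 = 46.5301%

CV = 46.5301%


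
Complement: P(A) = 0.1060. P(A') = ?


P(not A) = 1 - 0.1060 = 0.8940

P(not A) = 0.8940


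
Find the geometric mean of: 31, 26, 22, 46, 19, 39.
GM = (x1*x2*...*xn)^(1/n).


Product = 31 × 26 × 22 × 46 × 19 × 39 = 604412952
GM = 604412952^(1/6) = 29.0774

GM = 29.0774


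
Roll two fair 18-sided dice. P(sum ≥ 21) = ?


Total outcomes = 18×18 = 324
Favorable (sum ≥ 21): 136
P = 136/324 = 0.4198

P = 0.4198


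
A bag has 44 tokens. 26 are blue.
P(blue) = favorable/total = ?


P = 26/44 = 0.5909

P = 0.5909


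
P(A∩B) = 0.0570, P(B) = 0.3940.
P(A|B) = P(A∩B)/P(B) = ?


P(A|B) = 0.0570/0.3940 = 0.1447

P(A|B) = 0.1447


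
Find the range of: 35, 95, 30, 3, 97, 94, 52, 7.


Max = 97, Min = 3
Range = 97 - 3 = 94

Range = 94


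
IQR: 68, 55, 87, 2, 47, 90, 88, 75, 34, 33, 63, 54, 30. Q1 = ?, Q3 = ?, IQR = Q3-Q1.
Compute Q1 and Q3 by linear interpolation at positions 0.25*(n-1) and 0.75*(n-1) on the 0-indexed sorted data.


Sorted: 2, 30, 33, 34, 47, 54, 55, 63, 68, 75, 87, 88, 90
Q1 (25th %ile) = 34.0000
Q3 (75th %ile) = 75.0000
IQR = 75.0000 - 34.0000 = 41.0000

IQR = 41.0000


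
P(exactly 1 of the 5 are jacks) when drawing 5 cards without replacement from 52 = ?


Hypergeometric: P(X=1) = C(4,1)·C(48,4) / C(52,5)
= 4 × 194580 / 2598960
= 778320/2598960 = 0.2995

P = 0.2995


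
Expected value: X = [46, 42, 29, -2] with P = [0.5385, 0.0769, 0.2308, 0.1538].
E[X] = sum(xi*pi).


E[X] = 46*0.5385 + 42*0.0769 + 29*0.2308 - 2*0.1538
= 24.7710 + 3.2298 + 6.6932 - 0.3076
= 34.3864

E[X] = 34.3864


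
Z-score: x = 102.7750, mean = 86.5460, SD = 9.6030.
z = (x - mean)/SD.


z = (102.7750 - 86.5460)/9.6030
= 16.2290/9.6030
= 1.6900

z = 1.6900


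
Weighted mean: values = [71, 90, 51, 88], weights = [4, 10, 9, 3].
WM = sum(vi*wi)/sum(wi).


Numerator = 71*4 + 90*10 + 51*9 + 88*3 = 1907
Denominator = 4 + 10 + 9 + 3 = 26
WM = 1907/26 = 73.3462

WM = 73.3462


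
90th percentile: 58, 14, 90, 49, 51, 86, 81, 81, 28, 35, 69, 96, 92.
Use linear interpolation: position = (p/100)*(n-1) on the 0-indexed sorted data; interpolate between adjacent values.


Sorted: 14, 28, 35, 49, 51, 58, 69, 81, 81, 86, 90, 92, 96
n = 13
Index = 90/100 * 12 = 10.8000
Lower = data[10] = 90, Upper = data[11] = 92
P90 = 90 + 0.8000*(2) = 91.6000

P90 = 91.6000


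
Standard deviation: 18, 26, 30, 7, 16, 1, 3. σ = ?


Mean = 14.4286
Variance = 108.2449
SD = sqrt(108.2449) = 10.4041

SD = 10.4041


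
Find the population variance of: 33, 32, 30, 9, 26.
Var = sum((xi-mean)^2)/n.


Mean = 26.0000
Squared deviations: 49.0000, 36.0000, 16.0000, 289.0000, 0
Sum = 390.0000
Variance = 390.0000/5 = 78.0000

Variance = 78.0000


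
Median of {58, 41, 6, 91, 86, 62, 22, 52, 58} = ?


Sorted: 6, 22, 41, 52, 58, 58, 62, 86, 91
n = 9 (odd)
Middle value = 58

Median = 58


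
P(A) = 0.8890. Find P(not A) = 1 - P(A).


P(not A) = 1 - 0.8890 = 0.1110

P(not A) = 0.1110


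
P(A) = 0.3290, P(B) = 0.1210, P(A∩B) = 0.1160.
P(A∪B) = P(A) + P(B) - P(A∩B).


P(A∪B) = 0.3290 + 0.1210 - 0.1160
= 0.4500 - 0.1160
= 0.3340

P(A∪B) = 0.3340


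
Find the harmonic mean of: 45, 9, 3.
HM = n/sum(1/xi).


Sum of reciprocals = 1/45 + 1/9 + 1/3 = 0.466667
HM = 3/0.466667 = 6.4286

HM = 6.4286


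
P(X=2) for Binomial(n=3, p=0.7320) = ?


C(3,2) = 3
p^2 = 0.535824
(1-p)^1 = 0.268000
P = 3 * 0.535824 * 0.268000 = 0.4308

P(X=2) = 0.4308


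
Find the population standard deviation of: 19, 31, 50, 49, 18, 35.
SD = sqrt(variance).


Mean = 33.6667
Variance = 161.8889
SD = sqrt(161.8889) = 12.7236

SD = 12.7236


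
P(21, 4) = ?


P(21,4) = 21!/17!
= 51090942171709440000/355687428096000
= 143640

P(21,4) = 143640


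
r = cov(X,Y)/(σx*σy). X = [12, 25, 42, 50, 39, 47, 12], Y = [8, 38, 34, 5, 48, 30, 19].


Mean X = 32.4286, Mean Y = 26.0000
SD X = 14.859890, SD Y = 14.745459
Cov = 47.428571
r = 47.428571/(14.859890*14.745459) = 0.2165

r = 0.2165


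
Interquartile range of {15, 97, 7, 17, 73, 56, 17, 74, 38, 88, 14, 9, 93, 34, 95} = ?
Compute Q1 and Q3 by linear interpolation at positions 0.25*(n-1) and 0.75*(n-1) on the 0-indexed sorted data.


Sorted: 7, 9, 14, 15, 17, 17, 34, 38, 56, 73, 74, 88, 93, 95, 97
Q1 (25th %ile) = 16.0000
Q3 (75th %ile) = 81.0000
IQR = 81.0000 - 16.0000 = 65.0000

IQR = 65.0000


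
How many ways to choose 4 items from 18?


C(18,4) = 18!/(4! × 14!)
= 6402373705728000/(24 × 87178291200)
= 3060

C(18,4) = 3060


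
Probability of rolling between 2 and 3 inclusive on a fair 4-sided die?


Favorable outcomes (2 ≤ roll ≤ 3): 2
Total outcomes = 4
P = 2/4 = 0.5000

P = 0.5000


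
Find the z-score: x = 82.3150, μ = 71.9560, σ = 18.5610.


z = (82.3150 - 71.9560)/18.5610
= 10.3590/18.5610
= 0.5581

z = 0.5581


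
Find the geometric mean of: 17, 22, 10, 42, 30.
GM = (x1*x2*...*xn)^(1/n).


Product = 17 × 22 × 10 × 42 × 30 = 4712400
GM = 4712400^(1/5) = 21.6097

GM = 21.6097


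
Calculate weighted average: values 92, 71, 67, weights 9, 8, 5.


Numerator = 92*9 + 71*8 + 67*5 = 1731
Denominator = 9 + 8 + 5 = 22
WM = 1731/22 = 78.6818

WM = 78.6818


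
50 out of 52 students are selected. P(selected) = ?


P = 50/52 = 0.9615

P = 0.9615


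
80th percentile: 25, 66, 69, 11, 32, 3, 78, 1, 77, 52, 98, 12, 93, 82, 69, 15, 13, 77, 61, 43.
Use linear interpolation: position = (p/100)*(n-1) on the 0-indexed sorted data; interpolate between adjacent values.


Sorted: 1, 3, 11, 12, 13, 15, 25, 32, 43, 52, 61, 66, 69, 69, 77, 77, 78, 82, 93, 98
n = 20
Index = 80/100 * 19 = 15.2000
Lower = data[15] = 77, Upper = data[16] = 78
P80 = 77 + 0.2000*(1) = 77.2000

P80 = 77.2000


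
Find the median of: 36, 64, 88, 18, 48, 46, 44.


Sorted: 18, 36, 44, 46, 48, 64, 88
n = 7 (odd)
Middle value = 46

Median = 46


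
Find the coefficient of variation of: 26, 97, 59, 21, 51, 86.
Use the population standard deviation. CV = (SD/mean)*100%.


Mean = 56.6667
SD = 28.0990
CV = (28.0990/56.6667)*100 = 49.5865%

CV = 49.5865%


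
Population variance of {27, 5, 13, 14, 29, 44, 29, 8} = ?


Mean = 21.1250
Squared deviations: 34.5156, 260.0156, 66.0156, 50.7656, 62.0156, 523.2656, 62.0156, 172.2656
Sum = 1230.8750
Variance = 1230.8750/8 = 153.8594

Variance = 153.8594


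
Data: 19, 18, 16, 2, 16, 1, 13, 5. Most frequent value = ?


Frequencies: 1:1, 2:1, 5:1, 13:1, 16:2, 18:1, 19:1
Max frequency = 2
Mode = 16

Mode = 16


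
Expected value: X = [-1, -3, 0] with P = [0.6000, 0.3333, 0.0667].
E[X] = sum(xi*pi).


E[X] = -1*0.6000 - 3*0.3333 + 0*0.0667
= -0.6000 - 0.9999 + 0
= -1.5999

E[X] = -1.5999


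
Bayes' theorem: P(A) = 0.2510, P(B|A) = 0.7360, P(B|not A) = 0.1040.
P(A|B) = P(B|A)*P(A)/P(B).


P(B) = P(B|A)*P(A) + P(B|A')*P(A')
= 0.7360*0.2510 + 0.1040*0.7490
= 0.184736 + 0.077896 = 0.262632
P(A|B) = 0.184736/0.262632 = 0.7034

P(A|B) = 0.7034


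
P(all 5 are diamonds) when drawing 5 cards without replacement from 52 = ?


P(all diamonds) = (13/52) × (12/51) × (11/50) × (10/49) × (9/48)
= 0.0005

P = 0.0005


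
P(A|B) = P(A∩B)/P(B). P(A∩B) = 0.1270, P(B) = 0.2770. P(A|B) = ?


P(A|B) = 0.1270/0.2770 = 0.4585

P(A|B) = 0.4585


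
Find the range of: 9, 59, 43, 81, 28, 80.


Max = 81, Min = 9
Range = 81 - 9 = 72

Range = 72


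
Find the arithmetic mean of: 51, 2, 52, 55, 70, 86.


Sum = 51 + 2 + 52 + 55 + 70 + 86 = 316
n = 6
Mean = 316/6 = 52.6667

Mean = 52.6667


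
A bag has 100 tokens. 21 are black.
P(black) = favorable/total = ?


P = 21/100 = 0.2100

P = 0.2100


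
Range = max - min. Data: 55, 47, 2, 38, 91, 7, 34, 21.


Max = 91, Min = 2
Range = 91 - 2 = 89

Range = 89


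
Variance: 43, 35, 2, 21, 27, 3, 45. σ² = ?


Mean = 25.1429
Squared deviations: 318.8776, 97.1633, 535.5918, 17.1633, 3.4490, 490.3061, 394.3061
Sum = 1856.8571
Variance = 1856.8571/7 = 265.2653

Variance = 265.2653


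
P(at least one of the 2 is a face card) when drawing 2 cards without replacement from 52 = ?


P(at least one) = 1 - P(none)
P(none) = (40/52) × (39/51) = 0.588235
P(at least one) = 1 - 0.588235 = 0.4118

P = 0.4118


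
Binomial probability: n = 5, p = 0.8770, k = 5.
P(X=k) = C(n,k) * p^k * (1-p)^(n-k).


C(5,5) = 1
p^5 = 0.518798
(1-p)^0 = 1.000000
P = 1 * 0.518798 * 1.000000 = 0.5188

P(X=5) = 0.5188


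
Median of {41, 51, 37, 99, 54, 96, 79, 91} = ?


Sorted: 37, 41, 51, 54, 79, 91, 96, 99
n = 8 (even)
Middle values: 54 and 79
Median = (54+79)/2 = 66.5000

Median = 66.5000


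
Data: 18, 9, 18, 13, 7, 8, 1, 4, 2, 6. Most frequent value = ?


Frequencies: 1:1, 2:1, 4:1, 6:1, 7:1, 8:1, 9:1, 13:1, 18:2
Max frequency = 2
Mode = 18

Mode = 18


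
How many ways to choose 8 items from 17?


C(17,8) = 17!/(8! × 9!)
= 355687428096000/(40320 × 362880)
= 24310

C(17,8) = 24310


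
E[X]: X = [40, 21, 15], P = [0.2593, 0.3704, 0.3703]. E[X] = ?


E[X] = 40*0.2593 + 21*0.3704 + 15*0.3703
= 10.3720 + 7.7784 + 5.5545
= 23.7049

E[X] = 23.7049


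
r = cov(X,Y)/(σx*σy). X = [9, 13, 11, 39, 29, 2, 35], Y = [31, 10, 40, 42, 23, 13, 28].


Mean X = 19.7143, Mean Y = 26.7143
SD X = 13.317167, SD Y = 11.410700
Cov = 67.632653
r = 67.632653/(13.317167*11.410700) = 0.4451

r = 0.4451


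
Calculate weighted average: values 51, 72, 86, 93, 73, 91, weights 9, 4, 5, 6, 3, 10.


Numerator = 51*9 + 72*4 + 86*5 + 93*6 + 73*3 + 91*10 = 2864
Denominator = 9 + 4 + 5 + 6 + 3 + 10 = 37
WM = 2864/37 = 77.4054

WM = 77.4054


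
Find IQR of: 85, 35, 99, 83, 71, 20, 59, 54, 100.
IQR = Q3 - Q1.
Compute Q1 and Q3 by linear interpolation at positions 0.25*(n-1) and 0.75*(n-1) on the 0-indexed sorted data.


Sorted: 20, 35, 54, 59, 71, 83, 85, 99, 100
Q1 (25th %ile) = 54.0000
Q3 (75th %ile) = 85.0000
IQR = 85.0000 - 54.0000 = 31.0000

IQR = 31.0000


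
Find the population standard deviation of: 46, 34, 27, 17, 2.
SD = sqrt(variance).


Mean = 25.2000
Variance = 223.7600
SD = sqrt(223.7600) = 14.9586

SD = 14.9586


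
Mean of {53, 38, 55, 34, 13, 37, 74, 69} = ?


Sum = 53 + 38 + 55 + 34 + 13 + 37 + 74 + 69 = 373
n = 8
Mean = 373/8 = 46.6250

Mean = 46.6250


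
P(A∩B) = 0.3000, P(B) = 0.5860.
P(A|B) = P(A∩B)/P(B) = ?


P(A|B) = 0.3000/0.5860 = 0.5119

P(A|B) = 0.5119


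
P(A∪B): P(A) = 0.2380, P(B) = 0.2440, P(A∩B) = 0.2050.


P(A∪B) = 0.2380 + 0.2440 - 0.2050
= 0.4820 - 0.2050
= 0.2770

P(A∪B) = 0.2770


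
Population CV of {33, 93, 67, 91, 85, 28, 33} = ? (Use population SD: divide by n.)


Mean = 61.4286
SD = 27.2337
CV = (27.2337/61.4286)*100 = 44.3339%

CV = 44.3339%


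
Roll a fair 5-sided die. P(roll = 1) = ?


Favorable outcomes (roll = 1): 1
Total outcomes = 5
P = 1/5 = 0.2000

P = 0.2000


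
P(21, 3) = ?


P(21,3) = 21!/18!
= 51090942171709440000/6402373705728000
= 7980

P(21,3) = 7980


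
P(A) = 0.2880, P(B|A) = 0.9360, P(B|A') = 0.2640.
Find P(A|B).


P(B) = P(B|A)*P(A) + P(B|A')*P(A')
= 0.9360*0.2880 + 0.2640*0.7120
= 0.269568 + 0.187968 = 0.457536
P(A|B) = 0.269568/0.457536 = 0.5892

P(A|B) = 0.5892


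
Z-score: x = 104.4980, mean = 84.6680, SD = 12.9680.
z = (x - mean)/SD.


z = (104.4980 - 84.6680)/12.9680
= 19.8300/12.9680
= 1.5291

z = 1.5291


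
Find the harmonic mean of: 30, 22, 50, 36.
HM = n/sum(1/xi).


Sum of reciprocals = 1/30 + 1/22 + 1/50 + 1/36 = 0.126566
HM = 4/0.126566 = 31.6042

HM = 31.6042
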